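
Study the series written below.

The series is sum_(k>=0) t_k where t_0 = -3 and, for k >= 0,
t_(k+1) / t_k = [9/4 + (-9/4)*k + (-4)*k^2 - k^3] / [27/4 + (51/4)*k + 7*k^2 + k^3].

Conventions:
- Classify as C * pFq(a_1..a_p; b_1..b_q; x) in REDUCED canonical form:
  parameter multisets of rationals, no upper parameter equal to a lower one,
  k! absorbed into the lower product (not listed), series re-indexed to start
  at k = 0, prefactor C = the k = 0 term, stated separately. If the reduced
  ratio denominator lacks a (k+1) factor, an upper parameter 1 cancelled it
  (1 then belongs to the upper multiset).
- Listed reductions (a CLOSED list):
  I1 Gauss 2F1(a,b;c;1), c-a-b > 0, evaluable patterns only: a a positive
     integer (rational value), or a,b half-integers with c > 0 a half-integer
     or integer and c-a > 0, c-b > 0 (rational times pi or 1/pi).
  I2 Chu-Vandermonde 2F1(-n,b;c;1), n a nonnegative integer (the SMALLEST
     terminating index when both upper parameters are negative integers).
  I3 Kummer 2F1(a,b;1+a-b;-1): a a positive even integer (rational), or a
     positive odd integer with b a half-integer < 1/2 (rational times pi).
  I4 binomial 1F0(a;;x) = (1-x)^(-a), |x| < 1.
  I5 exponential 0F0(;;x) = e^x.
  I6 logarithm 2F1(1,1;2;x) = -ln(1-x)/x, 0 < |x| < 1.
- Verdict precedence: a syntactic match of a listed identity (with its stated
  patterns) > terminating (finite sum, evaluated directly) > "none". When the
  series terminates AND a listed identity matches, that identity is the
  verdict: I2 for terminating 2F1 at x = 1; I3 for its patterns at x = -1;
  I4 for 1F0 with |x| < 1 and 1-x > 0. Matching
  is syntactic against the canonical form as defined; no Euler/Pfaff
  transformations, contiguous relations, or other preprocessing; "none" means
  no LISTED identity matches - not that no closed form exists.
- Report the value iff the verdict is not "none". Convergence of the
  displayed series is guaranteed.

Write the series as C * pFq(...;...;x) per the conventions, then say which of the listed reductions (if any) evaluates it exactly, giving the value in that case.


Classification (C = -3): 2F1 with upper {-1/2, 3}, lower {9/2}, argument x = -1. Verdict at x = -1: Kummer (I3) matches (x = -1; c = 9/2 equals 1+a-b for upper {-1/2, 3}: listed pattern). Exact value: (-315/256) * pi.

First insight: t_0 being -3, cancel k + 3/2 from the displayed ratio first; then prefactor -3.
Adjacent-term ratio: r(k) = (-1) * (k-1/2) (k+3) / [(k+9/2) (k+1)] - rational; roots negated = parameters, x = (-1), C = -3.


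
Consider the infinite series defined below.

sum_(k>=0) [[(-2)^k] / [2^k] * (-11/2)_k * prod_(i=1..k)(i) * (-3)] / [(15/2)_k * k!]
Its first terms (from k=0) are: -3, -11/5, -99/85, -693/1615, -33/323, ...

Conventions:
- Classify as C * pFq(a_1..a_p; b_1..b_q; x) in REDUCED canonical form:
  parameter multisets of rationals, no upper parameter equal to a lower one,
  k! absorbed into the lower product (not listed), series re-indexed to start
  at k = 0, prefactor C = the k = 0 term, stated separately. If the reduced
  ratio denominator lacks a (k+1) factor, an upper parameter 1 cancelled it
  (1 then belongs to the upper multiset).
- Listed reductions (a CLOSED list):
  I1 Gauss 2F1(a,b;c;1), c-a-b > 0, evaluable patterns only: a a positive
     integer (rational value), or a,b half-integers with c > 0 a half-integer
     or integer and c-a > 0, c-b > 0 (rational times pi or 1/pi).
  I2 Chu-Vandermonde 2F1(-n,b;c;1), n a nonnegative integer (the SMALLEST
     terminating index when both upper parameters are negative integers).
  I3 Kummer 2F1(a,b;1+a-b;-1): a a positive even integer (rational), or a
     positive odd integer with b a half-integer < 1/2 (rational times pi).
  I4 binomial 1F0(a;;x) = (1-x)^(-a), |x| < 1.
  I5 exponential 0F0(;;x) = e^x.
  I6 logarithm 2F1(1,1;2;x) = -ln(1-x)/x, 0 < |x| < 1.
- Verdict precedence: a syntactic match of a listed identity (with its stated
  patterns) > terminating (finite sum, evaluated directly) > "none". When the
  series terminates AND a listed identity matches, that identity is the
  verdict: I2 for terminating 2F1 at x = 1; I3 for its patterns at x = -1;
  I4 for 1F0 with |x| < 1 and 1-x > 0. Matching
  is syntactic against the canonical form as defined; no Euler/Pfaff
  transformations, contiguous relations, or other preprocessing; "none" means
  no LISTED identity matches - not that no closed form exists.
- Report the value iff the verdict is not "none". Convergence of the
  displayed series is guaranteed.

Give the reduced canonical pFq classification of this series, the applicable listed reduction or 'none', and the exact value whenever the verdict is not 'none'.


The series (x = -1) is 2F1: upper {-11/2, 1}, lower {15/2}, prefactor -3. Verdict: the Kummer evaluation I3 applies (x = -1; c = 15/2 equals 1+a-b for upper {-11/2, 1}: listed pattern). Exact value: (-9009/4096) * pi.

Structural cue: from the first term -3: the running product (C = -3) telescopes to a rising factorial.
Adjacent-term ratio: r(k) = (-1) * (k-11/2) (k+1) / [(k+15/2) (k+1)] ; factor over Q: parameters, x = (-1), and C = -3.


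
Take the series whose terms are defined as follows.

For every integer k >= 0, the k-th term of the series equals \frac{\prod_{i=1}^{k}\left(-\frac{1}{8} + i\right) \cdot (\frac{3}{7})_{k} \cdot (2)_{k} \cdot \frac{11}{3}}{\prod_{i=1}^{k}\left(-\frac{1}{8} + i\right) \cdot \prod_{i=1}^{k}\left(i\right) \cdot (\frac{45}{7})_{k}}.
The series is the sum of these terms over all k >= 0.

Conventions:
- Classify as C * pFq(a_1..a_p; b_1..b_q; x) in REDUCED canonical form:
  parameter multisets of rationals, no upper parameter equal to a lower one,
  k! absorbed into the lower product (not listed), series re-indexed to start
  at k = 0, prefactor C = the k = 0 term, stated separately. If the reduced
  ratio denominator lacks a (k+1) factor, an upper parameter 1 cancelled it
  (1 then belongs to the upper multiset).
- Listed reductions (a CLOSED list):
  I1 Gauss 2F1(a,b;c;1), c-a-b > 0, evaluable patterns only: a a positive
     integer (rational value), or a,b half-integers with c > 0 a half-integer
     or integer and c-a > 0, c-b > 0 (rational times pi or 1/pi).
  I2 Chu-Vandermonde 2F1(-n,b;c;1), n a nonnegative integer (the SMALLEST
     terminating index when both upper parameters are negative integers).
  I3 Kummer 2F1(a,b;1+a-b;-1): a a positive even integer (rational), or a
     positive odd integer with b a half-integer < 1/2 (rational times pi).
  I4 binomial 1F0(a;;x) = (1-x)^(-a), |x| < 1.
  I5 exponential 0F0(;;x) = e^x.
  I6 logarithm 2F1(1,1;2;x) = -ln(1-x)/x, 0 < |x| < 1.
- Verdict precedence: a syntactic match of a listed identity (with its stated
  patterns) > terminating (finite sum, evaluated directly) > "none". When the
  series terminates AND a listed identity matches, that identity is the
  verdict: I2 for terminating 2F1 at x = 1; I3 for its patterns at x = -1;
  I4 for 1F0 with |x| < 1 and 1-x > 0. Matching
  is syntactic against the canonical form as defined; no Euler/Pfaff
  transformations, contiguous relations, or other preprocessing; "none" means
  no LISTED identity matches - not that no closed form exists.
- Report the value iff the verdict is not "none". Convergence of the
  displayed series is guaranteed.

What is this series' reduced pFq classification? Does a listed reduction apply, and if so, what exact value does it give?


With C = \frac{11}{3}: the canonical form is 2F1(\frac{3}{7}, 2; \frac{45}{7}; 1). Verdict: Gauss's theorem (I1) matches (x = 1: the Gamma ratio telescopes since c-a-b = 4 > 0 and a = 2 in Z>0). Its exact value is \frac{6479}{1470}.

Structural cue: from the first term \frac{11}{3}: the lower running product (C = 11/3) is a rising factorial.
Step ratio: r(k) = 1 * (k+\frac{3}{7}) (k+2) / [(k+\frac{45}{7}) (k+1)] - rational; roots negated = parameters, x = 1, C = \frac{11}{3}.


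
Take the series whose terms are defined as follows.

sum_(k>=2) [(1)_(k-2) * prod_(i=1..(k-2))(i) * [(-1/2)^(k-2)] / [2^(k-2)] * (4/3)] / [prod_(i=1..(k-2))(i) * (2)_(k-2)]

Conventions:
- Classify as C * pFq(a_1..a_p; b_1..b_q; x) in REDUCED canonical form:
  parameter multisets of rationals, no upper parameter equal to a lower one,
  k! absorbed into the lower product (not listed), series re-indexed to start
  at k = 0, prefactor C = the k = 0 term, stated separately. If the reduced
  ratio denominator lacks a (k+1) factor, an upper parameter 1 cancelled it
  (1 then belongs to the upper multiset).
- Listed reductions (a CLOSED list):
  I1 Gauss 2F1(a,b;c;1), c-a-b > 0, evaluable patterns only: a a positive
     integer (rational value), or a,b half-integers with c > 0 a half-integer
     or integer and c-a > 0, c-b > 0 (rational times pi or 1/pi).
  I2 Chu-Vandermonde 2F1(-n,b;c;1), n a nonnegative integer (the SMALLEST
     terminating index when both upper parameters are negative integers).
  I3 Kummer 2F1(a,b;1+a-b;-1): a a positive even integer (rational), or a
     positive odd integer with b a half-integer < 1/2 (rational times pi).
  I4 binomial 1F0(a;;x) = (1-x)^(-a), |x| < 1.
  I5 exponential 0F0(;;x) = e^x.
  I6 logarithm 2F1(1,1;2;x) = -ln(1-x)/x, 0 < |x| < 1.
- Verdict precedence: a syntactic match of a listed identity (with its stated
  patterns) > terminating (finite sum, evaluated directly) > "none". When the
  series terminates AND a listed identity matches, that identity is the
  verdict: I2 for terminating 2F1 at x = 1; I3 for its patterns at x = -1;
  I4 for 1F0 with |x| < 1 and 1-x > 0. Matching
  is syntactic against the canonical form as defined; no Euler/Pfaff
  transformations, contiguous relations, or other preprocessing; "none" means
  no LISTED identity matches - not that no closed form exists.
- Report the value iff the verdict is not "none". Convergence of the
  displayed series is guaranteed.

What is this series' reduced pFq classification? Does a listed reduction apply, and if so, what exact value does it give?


Canonical form: C = 4/3 times 2F1 with upper {1, 1}, lower {2}, x = -1/4. Verdict at x = -1/4: the logarithmic series (I6) matches (the logarithm: parameters (1,1;2), x = -1/4). Its exact value is (16/3) * ln(5/4).

Structural cue: from the first term 4/3: the running product (prefactor 4/3) telescopes to a rising factorial.
Step ratio: r(k) = (-1/4) * (k+1) (k+1) / [(k+2) (k+1)] - rational in k, leading ratio (-1/4); with t_0 = 4/3, classification follows.


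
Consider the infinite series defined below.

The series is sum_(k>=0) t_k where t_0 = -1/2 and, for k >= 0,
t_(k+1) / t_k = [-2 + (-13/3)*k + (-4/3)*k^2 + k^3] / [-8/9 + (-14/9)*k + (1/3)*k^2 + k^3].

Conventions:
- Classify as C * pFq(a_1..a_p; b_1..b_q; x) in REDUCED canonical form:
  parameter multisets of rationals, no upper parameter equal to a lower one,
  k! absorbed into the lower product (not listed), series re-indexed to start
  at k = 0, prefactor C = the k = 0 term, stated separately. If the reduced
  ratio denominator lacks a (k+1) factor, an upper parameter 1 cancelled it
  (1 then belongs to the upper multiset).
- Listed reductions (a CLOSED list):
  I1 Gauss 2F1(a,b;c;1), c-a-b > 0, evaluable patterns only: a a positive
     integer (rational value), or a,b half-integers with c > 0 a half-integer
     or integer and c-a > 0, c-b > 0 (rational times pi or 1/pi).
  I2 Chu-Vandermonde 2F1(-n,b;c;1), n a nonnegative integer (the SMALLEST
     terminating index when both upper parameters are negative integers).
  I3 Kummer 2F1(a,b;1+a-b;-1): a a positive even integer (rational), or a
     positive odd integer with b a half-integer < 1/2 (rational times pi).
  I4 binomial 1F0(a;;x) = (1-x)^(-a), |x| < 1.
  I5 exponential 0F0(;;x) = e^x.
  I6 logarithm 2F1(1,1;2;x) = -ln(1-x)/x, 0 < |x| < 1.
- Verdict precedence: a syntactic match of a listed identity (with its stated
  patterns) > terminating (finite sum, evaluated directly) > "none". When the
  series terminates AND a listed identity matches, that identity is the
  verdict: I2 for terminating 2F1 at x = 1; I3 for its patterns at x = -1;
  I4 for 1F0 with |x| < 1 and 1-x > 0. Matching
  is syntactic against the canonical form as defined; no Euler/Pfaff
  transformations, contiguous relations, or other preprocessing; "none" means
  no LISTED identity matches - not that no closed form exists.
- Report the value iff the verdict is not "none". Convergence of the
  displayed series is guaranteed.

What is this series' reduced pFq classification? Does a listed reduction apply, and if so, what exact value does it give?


Key observation: t_0 being -1/2, the expanded ratio factors over Q; prefactor -1/2, roots give parameters.
Adjacent-term ratio: r(k) = 1 * (k-3) (k+1) / [(k-4/3) (k+1)] - poly over poly, x = 1 from leading terms; C = -1/2 at k = 0.

x = 1 here; the reduced form reads 2F1, upper {-3, 1}, lower {-4/3}, C = -1/2. Verdict: Vandermonde's identity (I2) matches (terminating 2F1 at x = 1 with n = 3, b = 1, c = -4/3). Value: 7/4.


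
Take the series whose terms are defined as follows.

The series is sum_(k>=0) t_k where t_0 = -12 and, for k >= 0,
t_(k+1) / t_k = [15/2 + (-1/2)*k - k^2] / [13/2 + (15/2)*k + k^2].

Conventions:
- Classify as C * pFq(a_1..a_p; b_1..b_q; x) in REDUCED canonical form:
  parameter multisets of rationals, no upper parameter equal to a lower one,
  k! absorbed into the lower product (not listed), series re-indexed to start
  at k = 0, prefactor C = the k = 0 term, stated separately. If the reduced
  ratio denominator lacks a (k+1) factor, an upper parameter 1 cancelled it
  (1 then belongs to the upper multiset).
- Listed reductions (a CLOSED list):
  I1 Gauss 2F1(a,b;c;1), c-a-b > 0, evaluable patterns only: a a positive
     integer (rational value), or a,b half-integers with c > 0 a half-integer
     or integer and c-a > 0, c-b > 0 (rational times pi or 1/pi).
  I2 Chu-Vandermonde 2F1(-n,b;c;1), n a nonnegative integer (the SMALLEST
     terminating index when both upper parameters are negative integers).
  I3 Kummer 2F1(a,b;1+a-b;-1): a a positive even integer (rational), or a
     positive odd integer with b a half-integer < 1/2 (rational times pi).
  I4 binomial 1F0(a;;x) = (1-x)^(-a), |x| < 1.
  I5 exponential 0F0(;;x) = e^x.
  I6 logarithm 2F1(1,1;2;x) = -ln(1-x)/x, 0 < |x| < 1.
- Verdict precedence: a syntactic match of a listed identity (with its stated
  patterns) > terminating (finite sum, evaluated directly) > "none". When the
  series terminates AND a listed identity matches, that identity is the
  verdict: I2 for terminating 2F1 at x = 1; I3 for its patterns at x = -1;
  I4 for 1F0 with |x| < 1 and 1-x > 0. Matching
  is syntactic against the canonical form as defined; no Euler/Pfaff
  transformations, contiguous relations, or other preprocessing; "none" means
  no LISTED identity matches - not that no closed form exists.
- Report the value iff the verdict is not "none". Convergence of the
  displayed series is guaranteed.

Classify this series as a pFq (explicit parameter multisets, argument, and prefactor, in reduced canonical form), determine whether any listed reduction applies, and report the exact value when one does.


The series (x = -1) is 2F1: upper {-5/2, 3}, lower {13/2}, prefactor -12. Verdict at x = -1: Kummer's theorem (I3) matches (x = -1; c = 13/2 equals 1+a-b for upper {-5/2, 3}: listed pattern). Its exact value is (-10395/1024) * pi.

Key observation: t_0 being -12, factor the ratio over Q (C = -12, x = -1): negated roots = parameters.
Adjacent-term ratio: r(k) = (-1) * (k-5/2) (k+3) / [(k+13/2) (k+1)] - rational in k, leading ratio (-1); with t_0 = -12, classification follows.


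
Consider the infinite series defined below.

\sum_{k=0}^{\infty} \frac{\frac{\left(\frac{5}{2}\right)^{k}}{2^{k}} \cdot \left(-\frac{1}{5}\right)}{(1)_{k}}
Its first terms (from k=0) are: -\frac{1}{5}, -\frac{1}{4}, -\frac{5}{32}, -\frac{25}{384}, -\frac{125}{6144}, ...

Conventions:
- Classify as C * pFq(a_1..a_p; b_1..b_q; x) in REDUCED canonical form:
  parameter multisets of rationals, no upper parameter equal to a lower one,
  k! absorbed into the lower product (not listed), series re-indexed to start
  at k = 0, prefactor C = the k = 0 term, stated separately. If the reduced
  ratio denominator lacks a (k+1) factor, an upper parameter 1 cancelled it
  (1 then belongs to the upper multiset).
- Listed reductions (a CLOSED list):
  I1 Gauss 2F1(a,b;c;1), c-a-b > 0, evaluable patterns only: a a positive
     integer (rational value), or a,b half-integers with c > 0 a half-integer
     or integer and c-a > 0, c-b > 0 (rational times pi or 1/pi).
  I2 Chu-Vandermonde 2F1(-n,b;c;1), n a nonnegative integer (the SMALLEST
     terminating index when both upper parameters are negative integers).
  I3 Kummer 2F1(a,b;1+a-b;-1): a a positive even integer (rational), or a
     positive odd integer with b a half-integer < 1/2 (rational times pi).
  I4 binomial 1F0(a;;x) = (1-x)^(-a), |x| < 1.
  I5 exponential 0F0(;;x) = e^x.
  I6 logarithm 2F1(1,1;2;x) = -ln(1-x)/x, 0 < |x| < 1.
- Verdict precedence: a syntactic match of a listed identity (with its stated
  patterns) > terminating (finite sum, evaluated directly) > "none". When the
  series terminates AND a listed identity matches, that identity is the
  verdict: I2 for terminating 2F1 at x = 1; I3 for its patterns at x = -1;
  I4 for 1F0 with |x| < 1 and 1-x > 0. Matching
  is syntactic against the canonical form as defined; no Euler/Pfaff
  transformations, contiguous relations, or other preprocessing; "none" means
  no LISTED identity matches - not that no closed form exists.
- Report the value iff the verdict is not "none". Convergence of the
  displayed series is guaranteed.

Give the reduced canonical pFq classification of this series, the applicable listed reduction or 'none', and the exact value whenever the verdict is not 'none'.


Prefactor -\frac{1}{5}, argument \frac{5}{4}: 0F0 with upper {-} over lower {-}. Verdict: the I5 exponential reduction fires (the 0F0 exponential series at x = \frac{5}{4}). Exact value: \left(-\frac{1}{5}\right) \cdot e^{\frac{5}{4}}.

Structural cue: with t_0 = -\frac{1}{5}, the two k-th powers (C = -1/5, x = 5/4) combine into one argument.
Term ratio: r(k) = \frac{5}{4} * 1 / [(k+1)] - rational in k. x = \frac{5}{4}; t_0 = -\frac{1}{5}; negate the roots.


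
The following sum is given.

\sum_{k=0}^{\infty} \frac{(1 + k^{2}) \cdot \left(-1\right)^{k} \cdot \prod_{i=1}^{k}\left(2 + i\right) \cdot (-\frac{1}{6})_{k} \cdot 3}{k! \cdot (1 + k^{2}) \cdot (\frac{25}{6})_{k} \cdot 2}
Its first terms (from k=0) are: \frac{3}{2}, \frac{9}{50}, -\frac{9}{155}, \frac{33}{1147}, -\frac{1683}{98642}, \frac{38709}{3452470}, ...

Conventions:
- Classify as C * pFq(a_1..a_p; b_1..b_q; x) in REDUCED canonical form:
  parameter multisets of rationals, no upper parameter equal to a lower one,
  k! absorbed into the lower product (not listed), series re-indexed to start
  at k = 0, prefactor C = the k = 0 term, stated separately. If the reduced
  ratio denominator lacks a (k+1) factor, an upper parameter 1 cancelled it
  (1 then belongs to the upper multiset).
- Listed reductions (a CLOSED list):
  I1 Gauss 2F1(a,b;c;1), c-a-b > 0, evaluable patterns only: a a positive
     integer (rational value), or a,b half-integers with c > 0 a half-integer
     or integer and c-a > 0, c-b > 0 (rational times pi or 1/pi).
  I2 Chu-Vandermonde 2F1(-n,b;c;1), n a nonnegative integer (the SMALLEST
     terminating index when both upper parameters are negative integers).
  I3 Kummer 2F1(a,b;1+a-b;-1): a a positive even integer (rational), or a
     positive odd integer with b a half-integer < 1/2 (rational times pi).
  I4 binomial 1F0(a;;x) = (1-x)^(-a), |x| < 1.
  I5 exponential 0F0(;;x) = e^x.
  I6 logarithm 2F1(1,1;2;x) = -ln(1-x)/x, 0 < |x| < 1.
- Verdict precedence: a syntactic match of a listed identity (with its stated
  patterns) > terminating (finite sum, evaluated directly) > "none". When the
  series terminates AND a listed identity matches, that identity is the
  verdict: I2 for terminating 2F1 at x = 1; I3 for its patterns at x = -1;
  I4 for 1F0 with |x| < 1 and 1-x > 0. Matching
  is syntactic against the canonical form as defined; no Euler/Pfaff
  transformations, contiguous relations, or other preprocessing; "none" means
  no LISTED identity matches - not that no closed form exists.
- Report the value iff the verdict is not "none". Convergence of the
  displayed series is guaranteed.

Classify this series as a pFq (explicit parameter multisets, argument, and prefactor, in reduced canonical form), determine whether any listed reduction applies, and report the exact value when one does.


The series (x = -1) is 2F1: upper {-\frac{1}{6}, 3}, lower {\frac{25}{6}}, prefactor \frac{3}{2}. Verdict: none. Every listed pattern misses the 2F1 form at -1, upper {-\frac{1}{6}, 3}.

Structural cue: x = -1 and the factor k^2 + 1 cancels (top and bottom), leaving C = 3/2.
Term ratio: r(k) = -1 * (k-\frac{1}{6}) (k+3) / [(k+\frac{25}{6}) (k+1)] - rational in k. x = -1; t_0 = \frac{3}{2}; negate the roots.


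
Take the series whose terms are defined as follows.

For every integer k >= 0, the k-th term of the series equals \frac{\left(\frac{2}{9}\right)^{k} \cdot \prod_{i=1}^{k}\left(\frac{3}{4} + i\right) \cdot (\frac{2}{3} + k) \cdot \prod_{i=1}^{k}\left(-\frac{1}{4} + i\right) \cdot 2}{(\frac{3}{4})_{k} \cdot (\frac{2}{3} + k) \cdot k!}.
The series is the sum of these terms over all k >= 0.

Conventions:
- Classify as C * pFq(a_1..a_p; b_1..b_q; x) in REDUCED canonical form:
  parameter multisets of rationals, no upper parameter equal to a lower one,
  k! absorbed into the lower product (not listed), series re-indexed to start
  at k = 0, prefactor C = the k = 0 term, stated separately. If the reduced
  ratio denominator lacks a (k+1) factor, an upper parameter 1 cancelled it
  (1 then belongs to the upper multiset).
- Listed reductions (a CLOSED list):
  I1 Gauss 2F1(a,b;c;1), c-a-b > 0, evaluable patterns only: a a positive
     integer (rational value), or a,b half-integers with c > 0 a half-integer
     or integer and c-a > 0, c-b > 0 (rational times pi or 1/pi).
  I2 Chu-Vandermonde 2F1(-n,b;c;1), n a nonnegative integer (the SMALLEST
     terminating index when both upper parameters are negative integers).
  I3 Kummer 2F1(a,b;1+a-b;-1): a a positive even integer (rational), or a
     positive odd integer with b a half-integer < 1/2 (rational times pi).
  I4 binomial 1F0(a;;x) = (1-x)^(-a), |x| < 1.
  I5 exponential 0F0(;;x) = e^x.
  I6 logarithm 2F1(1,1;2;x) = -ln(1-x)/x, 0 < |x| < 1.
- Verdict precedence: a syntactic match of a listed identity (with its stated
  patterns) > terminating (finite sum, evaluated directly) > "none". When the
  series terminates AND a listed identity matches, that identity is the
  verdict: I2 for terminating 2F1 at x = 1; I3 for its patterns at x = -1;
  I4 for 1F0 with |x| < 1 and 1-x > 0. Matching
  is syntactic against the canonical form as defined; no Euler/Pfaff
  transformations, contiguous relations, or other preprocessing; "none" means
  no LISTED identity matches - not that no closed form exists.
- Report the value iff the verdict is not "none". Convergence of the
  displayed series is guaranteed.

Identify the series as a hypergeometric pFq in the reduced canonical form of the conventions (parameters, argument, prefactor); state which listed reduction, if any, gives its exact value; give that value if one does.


First insight: with t_0 = 2, the running product (prefactor 2) telescopes to a rising factorial.
Term ratio: r(k) = \frac{2}{9} * (k+\frac{7}{4}) / [(k+1)] - poly over poly, x = \frac{2}{9} from leading terms; C = 2 at k = 0.

This is 2 * 1F0(\frac{7}{4}; -; \frac{2}{9}) in reduced canonical form. Verdict: binomial (I4) applies (the 1F0 binomial series: exponent -7/4, x = \frac{2}{9}). Hence: 2 \cdot \left(\frac{7}{9}\right)^{-\frac{7}{4}}.


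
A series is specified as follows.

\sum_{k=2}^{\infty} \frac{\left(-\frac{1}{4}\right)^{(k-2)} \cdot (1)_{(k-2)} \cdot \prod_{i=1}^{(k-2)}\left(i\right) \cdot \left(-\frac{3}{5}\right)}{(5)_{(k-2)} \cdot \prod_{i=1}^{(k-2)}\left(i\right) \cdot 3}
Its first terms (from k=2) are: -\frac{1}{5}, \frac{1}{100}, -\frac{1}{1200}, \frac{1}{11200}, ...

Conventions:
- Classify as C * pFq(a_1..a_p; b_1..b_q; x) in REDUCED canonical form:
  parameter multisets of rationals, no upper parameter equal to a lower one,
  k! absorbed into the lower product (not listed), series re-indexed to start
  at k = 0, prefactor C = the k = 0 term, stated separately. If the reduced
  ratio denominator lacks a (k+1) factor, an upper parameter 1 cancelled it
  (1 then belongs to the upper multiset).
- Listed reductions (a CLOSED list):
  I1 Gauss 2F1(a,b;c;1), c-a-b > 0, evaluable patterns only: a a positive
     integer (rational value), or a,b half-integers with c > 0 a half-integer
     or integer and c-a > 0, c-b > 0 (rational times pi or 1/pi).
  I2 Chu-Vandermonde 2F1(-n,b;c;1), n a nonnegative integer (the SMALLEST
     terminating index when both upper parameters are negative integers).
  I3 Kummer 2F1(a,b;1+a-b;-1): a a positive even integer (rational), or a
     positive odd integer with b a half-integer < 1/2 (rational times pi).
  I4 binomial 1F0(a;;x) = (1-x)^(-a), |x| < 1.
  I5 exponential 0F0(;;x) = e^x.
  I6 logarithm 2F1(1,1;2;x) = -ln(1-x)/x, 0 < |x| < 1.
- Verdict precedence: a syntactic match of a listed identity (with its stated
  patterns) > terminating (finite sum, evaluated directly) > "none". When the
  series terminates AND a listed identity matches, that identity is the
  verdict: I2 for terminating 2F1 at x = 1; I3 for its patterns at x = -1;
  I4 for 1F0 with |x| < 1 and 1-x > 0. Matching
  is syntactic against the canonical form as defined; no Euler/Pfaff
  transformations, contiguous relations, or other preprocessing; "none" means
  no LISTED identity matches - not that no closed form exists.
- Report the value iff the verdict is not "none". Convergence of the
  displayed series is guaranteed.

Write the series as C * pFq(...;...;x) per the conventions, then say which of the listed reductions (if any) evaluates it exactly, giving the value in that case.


Reduced: x = -\frac{1}{4}, 2F1, upper = {1, 1}, lower = {5}, C = -\frac{1}{5}. Verdict: none. A 2F1 with upper {1, 1} fits none of I1-I6 at x = -\frac{1}{4}; the sum runs forever.

First insight: from the first term -\frac{1}{5}: the running product (prefactor -1/5) telescopes to a rising factorial.
Step ratio: r(k) = -\frac{1}{4} * (k+1) (k+1) / [(k+5) (k+1)] - rational; roots negated = parameters, x = -\frac{1}{4}, C = -\frac{1}{5}.


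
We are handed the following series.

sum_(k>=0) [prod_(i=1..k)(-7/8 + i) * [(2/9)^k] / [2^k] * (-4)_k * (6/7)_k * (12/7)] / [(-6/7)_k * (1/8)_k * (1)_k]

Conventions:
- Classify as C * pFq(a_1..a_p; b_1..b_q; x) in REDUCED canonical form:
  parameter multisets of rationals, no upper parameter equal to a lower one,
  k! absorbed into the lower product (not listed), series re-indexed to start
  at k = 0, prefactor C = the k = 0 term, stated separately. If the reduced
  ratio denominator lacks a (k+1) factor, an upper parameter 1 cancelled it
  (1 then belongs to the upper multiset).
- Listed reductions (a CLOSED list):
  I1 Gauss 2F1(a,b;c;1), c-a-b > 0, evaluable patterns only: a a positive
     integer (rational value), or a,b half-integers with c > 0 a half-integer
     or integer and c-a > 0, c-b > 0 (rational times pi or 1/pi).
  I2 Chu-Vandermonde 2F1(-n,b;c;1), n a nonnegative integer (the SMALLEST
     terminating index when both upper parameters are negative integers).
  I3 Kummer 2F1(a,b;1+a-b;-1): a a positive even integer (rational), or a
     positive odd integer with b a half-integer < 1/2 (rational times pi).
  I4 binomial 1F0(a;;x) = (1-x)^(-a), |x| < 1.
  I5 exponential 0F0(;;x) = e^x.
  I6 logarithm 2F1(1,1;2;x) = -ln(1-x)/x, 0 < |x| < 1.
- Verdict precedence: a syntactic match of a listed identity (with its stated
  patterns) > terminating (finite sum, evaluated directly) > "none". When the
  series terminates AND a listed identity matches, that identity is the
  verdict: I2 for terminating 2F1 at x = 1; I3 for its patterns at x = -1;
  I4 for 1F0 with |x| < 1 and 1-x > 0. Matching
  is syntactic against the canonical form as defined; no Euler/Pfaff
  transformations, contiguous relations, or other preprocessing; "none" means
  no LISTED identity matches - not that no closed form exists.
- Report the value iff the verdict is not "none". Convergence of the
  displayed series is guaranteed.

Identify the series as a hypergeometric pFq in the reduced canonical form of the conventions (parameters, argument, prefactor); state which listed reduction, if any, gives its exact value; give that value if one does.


Classification (C = 12/7): 2F1 with upper {-4, 6/7}, lower {-6/7}, argument x = 1/9. Verdict: terminating at k = 4: the factor (-4)_k kills every later term; summing the 5 survivors is exact. Hence: 1898/1701.

The tell: x = (1/9) and the running product (C = 12/7) telescopes to a rising factorial.
Step ratio: r(k) = (1/9) * (k-4) (k+6/7) / [(k-6/7) (k+1)] - rational in k. x = (1/9); t_0 = 12/7; negate the roots.


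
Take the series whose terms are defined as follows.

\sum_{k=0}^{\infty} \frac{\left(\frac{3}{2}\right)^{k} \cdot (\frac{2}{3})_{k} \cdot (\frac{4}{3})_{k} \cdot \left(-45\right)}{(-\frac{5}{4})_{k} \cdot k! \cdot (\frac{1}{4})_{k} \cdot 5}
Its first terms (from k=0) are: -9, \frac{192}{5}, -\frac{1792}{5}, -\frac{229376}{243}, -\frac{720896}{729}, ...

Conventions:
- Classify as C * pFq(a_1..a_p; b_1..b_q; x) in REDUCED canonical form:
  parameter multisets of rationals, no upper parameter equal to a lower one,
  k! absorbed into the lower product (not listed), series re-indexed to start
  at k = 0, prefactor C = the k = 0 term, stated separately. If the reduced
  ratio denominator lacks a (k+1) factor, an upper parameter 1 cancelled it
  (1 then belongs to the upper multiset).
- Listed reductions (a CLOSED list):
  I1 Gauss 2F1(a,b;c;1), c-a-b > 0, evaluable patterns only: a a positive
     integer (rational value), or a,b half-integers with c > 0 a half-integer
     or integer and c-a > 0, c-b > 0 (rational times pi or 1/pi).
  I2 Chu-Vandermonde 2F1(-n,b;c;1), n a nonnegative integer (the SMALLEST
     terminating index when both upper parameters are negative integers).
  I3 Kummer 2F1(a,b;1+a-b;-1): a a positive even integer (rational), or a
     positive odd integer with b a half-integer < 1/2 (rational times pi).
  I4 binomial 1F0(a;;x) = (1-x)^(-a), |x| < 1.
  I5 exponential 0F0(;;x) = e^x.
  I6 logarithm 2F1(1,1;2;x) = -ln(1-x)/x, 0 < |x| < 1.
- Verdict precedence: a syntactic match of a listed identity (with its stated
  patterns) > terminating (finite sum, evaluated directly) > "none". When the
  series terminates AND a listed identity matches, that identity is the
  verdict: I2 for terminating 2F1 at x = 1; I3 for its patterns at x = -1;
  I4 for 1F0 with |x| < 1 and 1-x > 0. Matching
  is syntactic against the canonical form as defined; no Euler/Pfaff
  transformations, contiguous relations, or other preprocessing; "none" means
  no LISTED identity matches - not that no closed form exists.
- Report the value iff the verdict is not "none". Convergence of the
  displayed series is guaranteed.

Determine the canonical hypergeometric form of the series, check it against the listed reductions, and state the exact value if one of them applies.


x = \frac{3}{2} here; the reduced form reads 2F2, upper {\frac{2}{3}, \frac{4}{3}}, lower {-\frac{5}{4}, \frac{1}{4}}, C = -9. Verdict: no listed reduction: x = \frac{3}{2} and upper {\frac{2}{3}, \frac{4}{3}} fail every I1-I6 pattern.

First insight: with t_0 = -9, the constant factors (C = -9, x = 3/2) combine into one prefactor.
Term ratio: r(k) = \frac{3}{2} * (k+\frac{2}{3}) (k+\frac{4}{3}) / [(k-\frac{5}{4}) (k+\frac{1}{4}) (k+1)] - rational in k, leading ratio \frac{3}{2}; with t_0 = -9, classification follows.


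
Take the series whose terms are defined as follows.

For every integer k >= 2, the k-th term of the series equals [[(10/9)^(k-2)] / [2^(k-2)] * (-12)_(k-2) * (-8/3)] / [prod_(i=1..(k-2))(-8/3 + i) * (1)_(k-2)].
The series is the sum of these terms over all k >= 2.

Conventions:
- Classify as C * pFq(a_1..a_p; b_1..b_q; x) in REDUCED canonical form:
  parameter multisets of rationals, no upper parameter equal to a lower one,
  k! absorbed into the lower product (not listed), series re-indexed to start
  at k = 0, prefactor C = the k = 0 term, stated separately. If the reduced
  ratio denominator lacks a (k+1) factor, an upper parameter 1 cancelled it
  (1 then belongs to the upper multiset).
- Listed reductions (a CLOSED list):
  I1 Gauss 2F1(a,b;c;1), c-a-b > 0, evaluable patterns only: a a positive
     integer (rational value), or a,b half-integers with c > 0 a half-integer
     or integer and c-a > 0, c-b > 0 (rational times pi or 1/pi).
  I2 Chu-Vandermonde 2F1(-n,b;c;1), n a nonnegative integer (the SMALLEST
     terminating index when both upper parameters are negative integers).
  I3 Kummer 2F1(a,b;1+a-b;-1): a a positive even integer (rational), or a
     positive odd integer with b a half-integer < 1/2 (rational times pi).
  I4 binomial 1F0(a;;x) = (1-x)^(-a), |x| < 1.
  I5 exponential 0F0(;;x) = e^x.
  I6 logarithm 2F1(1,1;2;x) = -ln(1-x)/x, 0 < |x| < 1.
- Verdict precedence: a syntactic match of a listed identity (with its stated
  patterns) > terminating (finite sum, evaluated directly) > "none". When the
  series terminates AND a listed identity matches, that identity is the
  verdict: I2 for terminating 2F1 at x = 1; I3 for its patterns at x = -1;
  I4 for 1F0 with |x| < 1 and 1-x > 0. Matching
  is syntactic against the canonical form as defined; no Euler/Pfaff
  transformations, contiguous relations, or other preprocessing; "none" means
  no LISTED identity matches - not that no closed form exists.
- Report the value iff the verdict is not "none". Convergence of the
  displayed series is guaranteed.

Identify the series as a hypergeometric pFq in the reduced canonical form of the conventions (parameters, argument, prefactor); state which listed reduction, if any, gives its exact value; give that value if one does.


Reduced: x = 5/9, 1F1, upper = {-12}, lower = {-5/3}, C = -8/3. Verdict: terminating. (-12)_k vanishes past k = 12, leaving a 13-term sum, computed directly. Its exact value is 99627729877685/2859883842816.

Key observation: x = (5/9) and the lower running product (C = -8/3, x = 5/9) is a rising factorial.
Term ratio: r(k) = (5/9) * (k-12) / [(k-5/3) (k+1)] - poly over poly, x = (5/9) from leading terms; C = -8/3 at k = 0.


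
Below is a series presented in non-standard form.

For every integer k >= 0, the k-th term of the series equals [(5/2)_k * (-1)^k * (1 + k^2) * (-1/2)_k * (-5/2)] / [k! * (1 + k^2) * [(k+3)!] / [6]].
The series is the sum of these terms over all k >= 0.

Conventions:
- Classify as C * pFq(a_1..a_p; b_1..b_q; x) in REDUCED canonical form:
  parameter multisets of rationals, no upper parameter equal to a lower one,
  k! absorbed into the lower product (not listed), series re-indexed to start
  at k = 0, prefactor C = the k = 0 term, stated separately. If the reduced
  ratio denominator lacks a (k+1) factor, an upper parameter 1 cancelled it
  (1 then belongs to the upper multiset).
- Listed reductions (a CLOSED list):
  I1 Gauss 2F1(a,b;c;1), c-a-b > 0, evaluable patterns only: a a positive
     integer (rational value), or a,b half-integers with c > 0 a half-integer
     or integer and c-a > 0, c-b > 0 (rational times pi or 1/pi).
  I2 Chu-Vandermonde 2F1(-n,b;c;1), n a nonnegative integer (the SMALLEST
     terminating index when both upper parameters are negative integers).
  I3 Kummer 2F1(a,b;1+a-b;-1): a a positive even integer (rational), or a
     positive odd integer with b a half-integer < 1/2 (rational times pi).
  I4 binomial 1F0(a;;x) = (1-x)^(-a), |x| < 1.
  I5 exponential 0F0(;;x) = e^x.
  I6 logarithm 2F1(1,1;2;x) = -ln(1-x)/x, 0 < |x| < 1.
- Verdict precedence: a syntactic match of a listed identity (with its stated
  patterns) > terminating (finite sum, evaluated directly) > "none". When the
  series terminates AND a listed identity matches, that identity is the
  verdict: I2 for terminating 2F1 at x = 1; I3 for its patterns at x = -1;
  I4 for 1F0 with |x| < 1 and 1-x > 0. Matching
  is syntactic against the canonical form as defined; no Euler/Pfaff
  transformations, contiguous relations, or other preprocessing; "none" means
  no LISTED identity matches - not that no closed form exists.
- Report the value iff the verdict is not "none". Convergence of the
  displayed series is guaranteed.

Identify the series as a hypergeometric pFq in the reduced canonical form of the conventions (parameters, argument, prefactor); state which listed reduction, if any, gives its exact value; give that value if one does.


This is -5/2 * 2F1(-1/2, 5/2; 4; -1) in reduced canonical form. Verdict: none - at argument -1 the multisets {-1/2, 5/2} ; {4} match no listed identity.

Key observation: t_0 = -5/2 here, and the denominator's factorial ratio (C = -5/2, x = -1) is a lower Pochhammer.
Ratio: r(k) = (-1) * (k-1/2) (k+5/2) / [(k+4) (k+1)] - rational in k, leading ratio (-1); with t_0 = -5/2, classification follows.


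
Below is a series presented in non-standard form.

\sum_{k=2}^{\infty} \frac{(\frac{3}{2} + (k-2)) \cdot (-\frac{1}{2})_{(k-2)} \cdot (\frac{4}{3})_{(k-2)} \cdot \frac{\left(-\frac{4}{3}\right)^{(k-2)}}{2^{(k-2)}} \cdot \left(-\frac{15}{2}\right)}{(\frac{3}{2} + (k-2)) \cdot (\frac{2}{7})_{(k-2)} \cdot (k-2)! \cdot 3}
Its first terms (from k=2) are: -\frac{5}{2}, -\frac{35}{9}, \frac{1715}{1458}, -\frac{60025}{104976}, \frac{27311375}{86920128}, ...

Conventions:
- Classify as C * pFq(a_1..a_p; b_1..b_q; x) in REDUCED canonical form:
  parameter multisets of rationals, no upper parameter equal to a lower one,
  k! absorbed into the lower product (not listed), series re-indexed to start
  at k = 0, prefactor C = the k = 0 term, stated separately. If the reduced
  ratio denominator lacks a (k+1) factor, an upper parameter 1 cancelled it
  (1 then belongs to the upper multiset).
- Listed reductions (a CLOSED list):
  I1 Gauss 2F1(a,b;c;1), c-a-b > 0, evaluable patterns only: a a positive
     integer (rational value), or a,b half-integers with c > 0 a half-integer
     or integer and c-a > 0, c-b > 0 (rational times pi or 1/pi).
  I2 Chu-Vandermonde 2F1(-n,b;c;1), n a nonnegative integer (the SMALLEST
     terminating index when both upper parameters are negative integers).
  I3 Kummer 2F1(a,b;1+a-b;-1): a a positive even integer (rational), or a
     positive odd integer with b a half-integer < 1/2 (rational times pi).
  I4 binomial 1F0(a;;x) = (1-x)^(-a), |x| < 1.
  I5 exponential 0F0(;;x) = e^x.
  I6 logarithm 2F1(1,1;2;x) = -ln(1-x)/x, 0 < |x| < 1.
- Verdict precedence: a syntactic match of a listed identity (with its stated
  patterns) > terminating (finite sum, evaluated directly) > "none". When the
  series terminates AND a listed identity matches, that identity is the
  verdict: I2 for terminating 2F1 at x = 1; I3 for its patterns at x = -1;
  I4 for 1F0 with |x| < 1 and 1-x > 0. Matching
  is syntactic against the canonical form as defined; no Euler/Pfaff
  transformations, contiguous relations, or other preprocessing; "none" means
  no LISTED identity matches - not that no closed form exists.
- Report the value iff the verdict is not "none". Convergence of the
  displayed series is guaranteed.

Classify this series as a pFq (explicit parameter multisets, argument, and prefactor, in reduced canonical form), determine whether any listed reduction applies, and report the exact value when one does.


First insight: t_0 = -\frac{5}{2} here, and striking the common factor k + 3/2 reduces the term (C = -5/2, x = -2/3).
Ratio: r(k) = -\frac{2}{3} * (k-\frac{1}{2}) (k+\frac{4}{3}) / [(k+\frac{2}{7}) (k+1)] ; factor over Q: parameters, x = -\frac{2}{3}, and C = -\frac{5}{2}.

With C = -\frac{5}{2}: the canonical form is 2F1(-\frac{1}{2}, \frac{4}{3}; \frac{2}{7}; -\frac{2}{3}). Verdict: none - this 2F1 at x = -\frac{2}{3} matches no listed pattern, and upper {-\frac{1}{2}, \frac{4}{3}} holds no stopper.


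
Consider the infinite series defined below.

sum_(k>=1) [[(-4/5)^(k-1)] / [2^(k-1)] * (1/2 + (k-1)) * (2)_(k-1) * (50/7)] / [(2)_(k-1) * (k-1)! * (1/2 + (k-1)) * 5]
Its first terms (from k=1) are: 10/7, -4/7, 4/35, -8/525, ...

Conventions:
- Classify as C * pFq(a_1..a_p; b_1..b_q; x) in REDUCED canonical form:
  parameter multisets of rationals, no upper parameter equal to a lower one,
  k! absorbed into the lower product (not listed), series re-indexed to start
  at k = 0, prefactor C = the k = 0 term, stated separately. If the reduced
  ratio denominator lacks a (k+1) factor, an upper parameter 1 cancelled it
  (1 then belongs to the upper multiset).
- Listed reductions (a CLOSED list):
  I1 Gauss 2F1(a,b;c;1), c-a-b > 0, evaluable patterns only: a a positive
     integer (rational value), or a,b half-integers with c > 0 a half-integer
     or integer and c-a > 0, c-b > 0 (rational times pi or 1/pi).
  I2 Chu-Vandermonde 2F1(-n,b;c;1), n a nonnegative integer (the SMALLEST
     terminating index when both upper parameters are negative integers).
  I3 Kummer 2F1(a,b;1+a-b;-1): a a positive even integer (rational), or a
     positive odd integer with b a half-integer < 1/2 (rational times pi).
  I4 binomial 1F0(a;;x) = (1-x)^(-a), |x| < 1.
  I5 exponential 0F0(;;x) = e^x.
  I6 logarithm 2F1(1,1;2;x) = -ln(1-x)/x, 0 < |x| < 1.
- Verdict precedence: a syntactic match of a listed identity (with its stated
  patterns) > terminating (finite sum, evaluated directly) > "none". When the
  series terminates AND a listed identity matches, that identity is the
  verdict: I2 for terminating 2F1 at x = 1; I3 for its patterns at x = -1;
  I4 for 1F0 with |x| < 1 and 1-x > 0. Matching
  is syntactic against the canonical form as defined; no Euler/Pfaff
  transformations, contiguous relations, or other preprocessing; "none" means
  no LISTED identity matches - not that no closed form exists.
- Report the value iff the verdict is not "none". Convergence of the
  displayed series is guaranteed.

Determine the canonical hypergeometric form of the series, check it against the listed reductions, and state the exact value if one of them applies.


The series (x = -2/5) is 0F0: upper {-}, lower {-}, prefactor 10/7. Verdict (x = -2/5): the I5 exponential reduction applies (the 0F0 exponential series at x = -2/5). Value: (10/7) * e^(-2/5).

Structural cue: t_0 being 10/7, the two k-th powers (C = 10/7) combine into one argument.
Term ratio: r(k) = (-2/5) * 1 / [(k+1)] - rational in k. x = (-2/5); t_0 = 10/7; negate the roots.
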